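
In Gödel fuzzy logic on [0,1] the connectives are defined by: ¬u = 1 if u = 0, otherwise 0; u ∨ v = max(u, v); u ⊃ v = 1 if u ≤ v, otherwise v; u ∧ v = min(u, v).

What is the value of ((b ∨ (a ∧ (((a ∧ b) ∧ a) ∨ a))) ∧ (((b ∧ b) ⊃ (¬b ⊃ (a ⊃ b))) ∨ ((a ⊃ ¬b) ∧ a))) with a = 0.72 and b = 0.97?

0.97

(a ∧ b) = min(0.72, 0.97) = 0.72
((a ∧ b) ∧ a) = min(0.72, 0.72) = 0.72
(((a ∧ b) ∧ a) ∨ a) = max(0.72, 0.72) = 0.72
(a ∧ (((a ∧ b) ∧ a) ∨ a)) = min(0.72, 0.72) = 0.72
(b ∨ (a ∧ (((a ∧ b) ∧ a) ∨ a))) = max(0.97, 0.72) = 0.97
(b ∧ b) = min(0.97, 0.97) = 0.97
¬b: Gödel ¬ of 0.97 = 0 (operand ≠ 0)
(a ⊃ b): 0.72 ≤ 0.97, so result = 1
(¬b ⊃ (a ⊃ b)): 0 ≤ 1, so result = 1
((b ∧ b) ⊃ (¬b ⊃ (a ⊃ b))): 0.97 ≤ 1, so result = 1
¬b: Gödel ¬ of 0.97 = 0 (operand ≠ 0)
(a ⊃ ¬b): 0.72 > 0, so result = 0
((a ⊃ ¬b) ∧ a) = min(0, 0.72) = 0
(((b ∧ b) ⊃ (¬b ⊃ (a ⊃ b))) ∨ ((a ⊃ ¬b) ∧ a)) = max(1, 0) = 1
((b ∨ (a ∧ (((a ∧ b) ∧ a) ∨ a))) ∧ (((b ∧ b) ⊃ (¬b ⊃ (a ⊃ b))) ∨ ((a ⊃ ¬b) ∧ a))) = min(0.97, 1) = 0.97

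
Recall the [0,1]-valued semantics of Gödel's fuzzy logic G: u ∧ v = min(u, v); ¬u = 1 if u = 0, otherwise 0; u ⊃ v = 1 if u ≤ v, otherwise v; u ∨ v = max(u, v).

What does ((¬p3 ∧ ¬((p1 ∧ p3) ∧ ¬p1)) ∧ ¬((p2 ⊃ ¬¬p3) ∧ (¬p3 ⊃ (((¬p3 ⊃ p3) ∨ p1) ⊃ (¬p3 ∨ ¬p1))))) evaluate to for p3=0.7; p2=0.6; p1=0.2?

¬p3: Gödel ¬ of 0.7 = 0 (operand ≠ 0)
(p1 ∧ p3) = min(0.2, 0.7) = 0.2
¬p1: Gödel ¬ of 0.2 = 0 (operand ≠ 0)
((p1 ∧ p3) ∧ ¬p1) = min(0.2, 0) = 0
¬((p1 ∧ p3) ∧ ¬p1): Gödel ¬ of 0 = 1 (operand is 0)
(¬p3 ∧ ¬((p1 ∧ p3) ∧ ¬p1)) = min(0, 1) = 0
¬p3: Gödel ¬ of 0.7 = 0 (operand ≠ 0)
¬¬p3: Gödel ¬ of 0 = 1 (operand is 0)
(p2 ⊃ ¬¬p3): 0.6 ≤ 1, so result = 1
¬p3: Gödel ¬ of 0.7 = 0 (operand ≠ 0)
¬p3: Gödel ¬ of 0.7 = 0 (operand ≠ 0)
(¬p3 ⊃ p3): 0 ≤ 0.7, so result = 1
((¬p3 ⊃ p3) ∨ p1) = max(1, 0.2) = 1
¬p3: Gödel ¬ of 0.7 = 0 (operand ≠ 0)
¬p1: Gödel ¬ of 0.2 = 0 (operand ≠ 0)
(¬p3 ∨ ¬p1) = max(0, 0) = 0
(((¬p3 ⊃ p3) ∨ p1) ⊃ (¬p3 ∨ ¬p1)): 1 > 0, so result = 0
(¬p3 ⊃ (((¬p3 ⊃ p3) ∨ p1) ⊃ (¬p3 ∨ ¬p1))): 0 ≤ 0, so result = 1
((p2 ⊃ ¬¬p3) ∧ (¬p3 ⊃ (((¬p3 ⊃ p3) ∨ p1) ⊃ (¬p3 ∨ ¬p1)))) = min(1, 1) = 1
¬((p2 ⊃ ¬¬p3) ∧ (¬p3 ⊃ (((¬p3 ⊃ p3) ∨ p1) ⊃ (¬p3 ∨ ¬p1)))): Gödel ¬ of 1 = 0 (operand ≠ 0)
((¬p3 ∧ ¬((p1 ∧ p3) ∧ ¬p1)) ∧ ¬((p2 ⊃ ¬¬p3) ∧ (¬p3 ⊃ (((¬p3 ⊃ p3) ∨ p1) ⊃ (¬p3 ∨ ¬p1))))) = min(0, 0) = 0

0.00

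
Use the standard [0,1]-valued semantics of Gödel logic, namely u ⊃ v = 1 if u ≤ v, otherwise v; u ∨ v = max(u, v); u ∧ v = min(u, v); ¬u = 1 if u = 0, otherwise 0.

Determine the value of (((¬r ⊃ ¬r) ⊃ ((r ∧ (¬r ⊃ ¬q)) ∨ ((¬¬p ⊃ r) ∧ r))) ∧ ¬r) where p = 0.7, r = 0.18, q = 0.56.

¬r: Gödel ¬ of 0.18 = 0 (operand ≠ 0)
¬r: Gödel ¬ of 0.18 = 0 (operand ≠ 0)
(¬r ⊃ ¬r): 0 ≤ 0, so result = 1
¬r: Gödel ¬ of 0.18 = 0 (operand ≠ 0)
¬q: Gödel ¬ of 0.56 = 0 (operand ≠ 0)
(¬r ⊃ ¬q): 0 ≤ 0, so result = 1
(r ∧ (¬r ⊃ ¬q)) = min(0.18, 1) = 0.18
¬p: Gödel ¬ of 0.7 = 0 (operand ≠ 0)
¬¬p: Gödel ¬ of 0 = 1 (operand is 0)
(¬¬p ⊃ r): 1 > 0.18, so result = 0.18
((¬¬p ⊃ r) ∧ r) = min(0.18, 0.18) = 0.18
((r ∧ (¬r ⊃ ¬q)) ∨ ((¬¬p ⊃ r) ∧ r)) = max(0.18, 0.18) = 0.18
((¬r ⊃ ¬r) ⊃ ((r ∧ (¬r ⊃ ¬q)) ∨ ((¬¬p ⊃ r) ∧ r))): 1 > 0.18, so result = 0.18
¬r: Gödel ¬ of 0.18 = 0 (operand ≠ 0)
(((¬r ⊃ ¬r) ⊃ ((r ∧ (¬r ⊃ ¬q)) ∨ ((¬¬p ⊃ r) ∧ r))) ∧ ¬r) = min(0.18, 0) = 0

0.00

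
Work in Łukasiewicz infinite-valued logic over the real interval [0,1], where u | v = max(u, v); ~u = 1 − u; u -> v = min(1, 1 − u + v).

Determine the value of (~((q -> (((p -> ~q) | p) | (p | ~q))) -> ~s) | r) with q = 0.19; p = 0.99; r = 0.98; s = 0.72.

0.98

~q: Łukasiewicz ¬ gives 1 − 0.19 = 0.81
(p -> ~q): min(1, 1 − 0.99 + 0.81) = 0.82
((p -> ~q) | p) = max(0.82, 0.99) = 0.99
~q: Łukasiewicz ¬ gives 1 − 0.19 = 0.81
(p | ~q) = max(0.99, 0.81) = 0.99
(((p -> ~q) | p) | (p | ~q)) = max(0.99, 0.99) = 0.99
(q -> (((p -> ~q) | p) | (p | ~q))): min(1, 1 − 0.19 + 0.99) = 1
~s: Łukasiewicz ¬ gives 1 − 0.72 = 0.28
((q -> (((p -> ~q) | p) | (p | ~q))) -> ~s): min(1, 1 − 1 + 0.28) = 0.28
~((q -> (((p -> ~q) | p) | (p | ~q))) -> ~s): Łukasiewicz ¬ gives 1 − 0.28 = 0.72
(~((q -> (((p -> ~q) | p) | (p | ~q))) -> ~s) | r) = max(0.72, 0.98) = 0.98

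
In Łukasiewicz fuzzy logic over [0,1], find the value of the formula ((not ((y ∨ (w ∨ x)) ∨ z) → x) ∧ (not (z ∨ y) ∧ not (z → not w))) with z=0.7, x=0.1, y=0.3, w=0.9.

(w ∨ x) = max(0.9, 0.1) = 0.9
(y ∨ (w ∨ x)) = max(0.3, 0.9) = 0.9
((y ∨ (w ∨ x)) ∨ z) = max(0.9, 0.7) = 0.9
not ((y ∨ (w ∨ x)) ∨ z): Łukasiewicz ¬ gives 1 − 0.9 = 0.1
(not ((y ∨ (w ∨ x)) ∨ z) → x): min(1, 1 − 0.1 + 0.1) = 1
(z ∨ y) = max(0.7, 0.3) = 0.7
not (z ∨ y): Łukasiewicz ¬ gives 1 − 0.7 = 0.3
not w: Łukasiewicz ¬ gives 1 − 0.9 = 0.1
(z → not w): min(1, 1 − 0.7 + 0.1) = 0.4
not (z → not w): Łukasiewicz ¬ gives 1 − 0.4 = 0.6
(not (z ∨ y) ∧ not (z → not w)) = min(0.3, 0.6) = 0.3
((not ((y ∨ (w ∨ x)) ∨ z) → x) ∧ (not (z ∨ y) ∧ not (z → not w))) = min(1, 0.3) = 0.3

0.30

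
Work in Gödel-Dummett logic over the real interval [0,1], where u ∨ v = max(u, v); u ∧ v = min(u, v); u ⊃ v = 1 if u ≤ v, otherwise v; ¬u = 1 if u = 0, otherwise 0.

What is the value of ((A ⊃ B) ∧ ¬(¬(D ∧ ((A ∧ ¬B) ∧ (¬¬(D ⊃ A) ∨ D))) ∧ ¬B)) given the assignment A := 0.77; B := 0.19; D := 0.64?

(A ⊃ B): 0.77 > 0.19, so result = 0.19
¬B: Gödel ¬ of 0.19 = 0 (operand ≠ 0)
(A ∧ ¬B) = min(0.77, 0) = 0
(D ⊃ A): 0.64 ≤ 0.77, so result = 1
¬(D ⊃ A): Gödel ¬ of 1 = 0 (operand ≠ 0)
¬¬(D ⊃ A): Gödel ¬ of 0 = 1 (operand is 0)
(¬¬(D ⊃ A) ∨ D) = max(1, 0.64) = 1
((A ∧ ¬B) ∧ (¬¬(D ⊃ A) ∨ D)) = min(0, 1) = 0
(D ∧ ((A ∧ ¬B) ∧ (¬¬(D ⊃ A) ∨ D))) = min(0.64, 0) = 0
¬(D ∧ ((A ∧ ¬B) ∧ (¬¬(D ⊃ A) ∨ D))): Gödel ¬ of 0 = 1 (operand is 0)
¬B: Gödel ¬ of 0.19 = 0 (operand ≠ 0)
(¬(D ∧ ((A ∧ ¬B) ∧ (¬¬(D ⊃ A) ∨ D))) ∧ ¬B) = min(1, 0) = 0
¬(¬(D ∧ ((A ∧ ¬B) ∧ (¬¬(D ⊃ A) ∨ D))) ∧ ¬B): Gödel ¬ of 0 = 1 (operand is 0)
((A ⊃ B) ∧ ¬(¬(D ∧ ((A ∧ ¬B) ∧ (¬¬(D ⊃ A) ∨ D))) ∧ ¬B)) = min(0.19, 1) = 0.19

0.19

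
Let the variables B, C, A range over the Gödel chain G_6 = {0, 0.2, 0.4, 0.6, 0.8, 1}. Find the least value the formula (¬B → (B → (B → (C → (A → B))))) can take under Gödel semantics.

Every assignment gives 1. For instance at B = 0, C = 0, A = 0:
  ¬B: Gödel ¬ of 0 = 1 (operand is 0)
  (A → B): 0 ≤ 0, so result = 1
  (C → (A → B)): 0 ≤ 1, so result = 1
  (B → (C → (A → B))): 0 ≤ 1, so result = 1
  (B → (B → (C → (A → B)))): 0 ≤ 1, so result = 1
  (¬B → (B → (B → (C → (A → B))))): 1 ≤ 1, so result = 1
All 216 assignments give value 1 — the formula is a G_6-tautology.

1.00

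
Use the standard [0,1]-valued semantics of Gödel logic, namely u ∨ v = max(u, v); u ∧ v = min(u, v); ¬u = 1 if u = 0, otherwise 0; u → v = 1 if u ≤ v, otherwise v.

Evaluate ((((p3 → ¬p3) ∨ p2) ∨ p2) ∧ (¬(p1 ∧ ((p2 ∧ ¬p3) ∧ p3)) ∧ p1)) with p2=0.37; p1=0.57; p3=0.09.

¬p3: Gödel ¬ of 0.09 = 0 (operand ≠ 0)
(p3 → ¬p3): 0.09 > 0, so result = 0
((p3 → ¬p3) ∨ p2) = max(0, 0.37) = 0.37
(((p3 → ¬p3) ∨ p2) ∨ p2) = max(0.37, 0.37) = 0.37
¬p3: Gödel ¬ of 0.09 = 0 (operand ≠ 0)
(p2 ∧ ¬p3) = min(0.37, 0) = 0
((p2 ∧ ¬p3) ∧ p3) = min(0, 0.09) = 0
(p1 ∧ ((p2 ∧ ¬p3) ∧ p3)) = min(0.57, 0) = 0
¬(p1 ∧ ((p2 ∧ ¬p3) ∧ p3)): Gödel ¬ of 0 = 1 (operand is 0)
(¬(p1 ∧ ((p2 ∧ ¬p3) ∧ p3)) ∧ p1) = min(1, 0.57) = 0.57
((((p3 → ¬p3) ∨ p2) ∨ p2) ∧ (¬(p1 ∧ ((p2 ∧ ¬p3) ∧ p3)) ∧ p1)) = min(0.37, 0.57) = 0.37

0.37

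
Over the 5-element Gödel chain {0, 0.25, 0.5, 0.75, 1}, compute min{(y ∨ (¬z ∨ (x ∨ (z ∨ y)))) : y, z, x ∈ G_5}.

The minimum is attained at y = 0, z = 0.25, x = 0:
  ¬z: Gödel ¬ of 0.25 = 0 (operand ≠ 0)
  (z ∨ y) = max(0.25, 0) = 0.25
  (x ∨ (z ∨ y)) = max(0, 0.25) = 0.25
  (¬z ∨ (x ∨ (z ∨ y))) = max(0, 0.25) = 0.25
  (y ∨ (¬z ∨ (x ∨ (z ∨ y)))) = max(0, 0.25) = 0.25
Checking all 125 assignments confirms none give a value below 0.25.

0.25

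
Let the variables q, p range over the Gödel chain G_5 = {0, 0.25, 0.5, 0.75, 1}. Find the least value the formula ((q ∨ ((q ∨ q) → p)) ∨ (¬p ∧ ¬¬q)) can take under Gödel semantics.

0.50

The minimum is attained at q = 0.5, p = 0.25:
  (q ∨ q) = max(0.5, 0.5) = 0.5
  ((q ∨ q) → p): 0.5 > 0.25, so result = 0.25
  (q ∨ ((q ∨ q) → p)) = max(0.5, 0.25) = 0.5
  ¬p: Gödel ¬ of 0.25 = 0 (operand ≠ 0)
  ¬q: Gödel ¬ of 0.5 = 0 (operand ≠ 0)
  ¬¬q: Gödel ¬ of 0 = 1 (operand is 0)
  (¬p ∧ ¬¬q) = min(0, 1) = 0
  ((q ∨ ((q ∨ q) → p)) ∨ (¬p ∧ ¬¬q)) = max(0.5, 0) = 0.5
Checking all 25 assignments confirms none give a value below 0.50.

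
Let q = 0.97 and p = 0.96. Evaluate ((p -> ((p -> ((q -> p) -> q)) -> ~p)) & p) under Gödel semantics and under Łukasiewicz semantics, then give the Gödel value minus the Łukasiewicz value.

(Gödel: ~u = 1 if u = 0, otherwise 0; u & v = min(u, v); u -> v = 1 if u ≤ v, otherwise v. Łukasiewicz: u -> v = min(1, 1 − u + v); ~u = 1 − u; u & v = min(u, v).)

-0.08

Gödel evaluation:
  (q -> p): 0.97 > 0.96, so result = 0.96
  ((q -> p) -> q): 0.96 ≤ 0.97, so result = 1
  (p -> ((q -> p) -> q)): 0.96 ≤ 1, so result = 1
  ~p: Gödel ¬ of 0.96 = 0 (operand ≠ 0)
  ((p -> ((q -> p) -> q)) -> ~p): 1 > 0, so result = 0
  (p -> ((p -> ((q -> p) -> q)) -> ~p)): 0.96 > 0, so result = 0
  ((p -> ((p -> ((q -> p) -> q)) -> ~p)) & p) = min(0, 0.96) = 0
  Gödel value = 0
Łukasiewicz evaluation:
  (q -> p): min(1, 1 − 0.97 + 0.96) = 0.99
  ((q -> p) -> q): min(1, 1 − 0.99 + 0.97) = 0.98
  (p -> ((q -> p) -> q)): min(1, 1 − 0.96 + 0.98) = 1
  ~p: Łukasiewicz ¬ gives 1 − 0.96 = 0.04
  ((p -> ((q -> p) -> q)) -> ~p): min(1, 1 − 1 + 0.04) = 0.04
  (p -> ((p -> ((q -> p) -> q)) -> ~p)): min(1, 1 − 0.96 + 0.04) = 0.08
  ((p -> ((p -> ((q -> p) -> q)) -> ~p)) & p) = min(0.08, 0.96) = 0.08
  Łukasiewicz value = 0.08
Difference: 0 − 0.08 = -0.08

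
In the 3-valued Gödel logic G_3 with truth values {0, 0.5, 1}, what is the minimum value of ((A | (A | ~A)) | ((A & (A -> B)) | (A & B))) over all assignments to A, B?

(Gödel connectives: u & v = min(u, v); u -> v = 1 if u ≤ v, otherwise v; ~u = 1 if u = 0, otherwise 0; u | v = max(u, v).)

The minimum is attained at A = 0.5, B = 0:
  ~A: Gödel ¬ of 0.5 = 0 (operand ≠ 0)
  (A | ~A) = max(0.5, 0) = 0.5
  (A | (A | ~A)) = max(0.5, 0.5) = 0.5
  (A -> B): 0.5 > 0, so result = 0
  (A & (A -> B)) = min(0.5, 0) = 0
  (A & B) = min(0.5, 0) = 0
  ((A & (A -> B)) | (A & B)) = max(0, 0) = 0
  ((A | (A | ~A)) | ((A & (A -> B)) | (A & B))) = max(0.5, 0) = 0.5
Checking all 9 assignments confirms none give a value below 0.50.

0.50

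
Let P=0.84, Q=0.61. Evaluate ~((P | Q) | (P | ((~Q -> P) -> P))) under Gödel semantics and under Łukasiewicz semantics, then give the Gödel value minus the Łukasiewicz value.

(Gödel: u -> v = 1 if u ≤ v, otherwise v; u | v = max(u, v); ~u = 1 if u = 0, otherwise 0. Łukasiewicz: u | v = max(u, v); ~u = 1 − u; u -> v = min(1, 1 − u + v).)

-0.16

Gödel evaluation:
  (P | Q) = max(0.84, 0.61) = 0.84
  ~Q: Gödel ¬ of 0.61 = 0 (operand ≠ 0)
  (~Q -> P): 0 ≤ 0.84, so result = 1
  ((~Q -> P) -> P): 1 > 0.84, so result = 0.84
  (P | ((~Q -> P) -> P)) = max(0.84, 0.84) = 0.84
  ((P | Q) | (P | ((~Q -> P) -> P))) = max(0.84, 0.84) = 0.84
  ~((P | Q) | (P | ((~Q -> P) -> P))): Gödel ¬ of 0.84 = 0 (operand ≠ 0)
  Gödel value = 0
Łukasiewicz evaluation:
  (P | Q) = max(0.84, 0.61) = 0.84
  ~Q: Łukasiewicz ¬ gives 1 − 0.61 = 0.39
  (~Q -> P): min(1, 1 − 0.39 + 0.84) = 1
  ((~Q -> P) -> P): min(1, 1 − 1 + 0.84) = 0.84
  (P | ((~Q -> P) -> P)) = max(0.84, 0.84) = 0.84
  ((P | Q) | (P | ((~Q -> P) -> P))) = max(0.84, 0.84) = 0.84
  ~((P | Q) | (P | ((~Q -> P) -> P))): Łukasiewicz ¬ gives 1 − 0.84 = 0.16
  Łukasiewicz value = 0.16
Difference: 0 − 0.16 = -0.16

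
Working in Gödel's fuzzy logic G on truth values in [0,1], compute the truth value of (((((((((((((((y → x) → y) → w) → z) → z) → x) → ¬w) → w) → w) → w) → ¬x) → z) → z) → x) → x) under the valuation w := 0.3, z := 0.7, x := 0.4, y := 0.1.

1.00

(y → x): 0.1 ≤ 0.4, so result = 1
((y → x) → y): 1 > 0.1, so result = 0.1
(((y → x) → y) → w): 0.1 ≤ 0.3, so result = 1
((((y → x) → y) → w) → z): 1 > 0.7, so result = 0.7
(((((y → x) → y) → w) → z) → z): 0.7 ≤ 0.7, so result = 1
((((((y → x) → y) → w) → z) → z) → x): 1 > 0.4, so result = 0.4
¬w: Gödel ¬ of 0.3 = 0 (operand ≠ 0)
(((((((y → x) → y) → w) → z) → z) → x) → ¬w): 0.4 > 0, so result = 0
((((((((y → x) → y) → w) → z) → z) → x) → ¬w) → w): 0 ≤ 0.3, so result = 1
(((((((((y → x) → y) → w) → z) → z) → x) → ¬w) → w) → w): 1 > 0.3, so result = 0.3
((((((((((y → x) → y) → w) → z) → z) → x) → ¬w) → w) → w) → w): 0.3 ≤ 0.3, so result = 1
¬x: Gödel ¬ of 0.4 = 0 (operand ≠ 0)
(((((((((((y → x) → y) → w) → z) → z) → x) → ¬w) → w) → w) → w) → ¬x): 1 > 0, so result = 0
((((((((((((y → x) → y) → w) → z) → z) → x) → ¬w) → w) → w) → w) → ¬x) → z): 0 ≤ 0.7, so result = 1
(((((((((((((y → x) → y) → w) → z) → z) → x) → ¬w) → w) → w) → w) → ¬x) → z) → z): 1 > 0.7, so result = 0.7
((((((((((((((y → x) → y) → w) → z) → z) → x) → ¬w) → w) → w) → w) → ¬x) → z) → z) → x): 0.7 > 0.4, so result = 0.4
(((((((((((((((y → x) → y) → w) → z) → z) → x) → ¬w) → w) → w) → w) → ¬x) → z) → z) → x) → x): 0.4 ≤ 0.4, so result = 1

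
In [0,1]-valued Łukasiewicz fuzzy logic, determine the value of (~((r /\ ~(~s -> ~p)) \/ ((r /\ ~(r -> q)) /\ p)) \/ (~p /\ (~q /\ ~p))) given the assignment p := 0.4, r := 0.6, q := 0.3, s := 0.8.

~s: Łukasiewicz ¬ gives 1 − 0.8 = 0.2
~p: Łukasiewicz ¬ gives 1 − 0.4 = 0.6
(~s -> ~p): min(1, 1 − 0.2 + 0.6) = 1
~(~s -> ~p): Łukasiewicz ¬ gives 1 − 1 = 0
(r /\ ~(~s -> ~p)) = min(0.6, 0) = 0
(r -> q): min(1, 1 − 0.6 + 0.3) = 0.7
~(r -> q): Łukasiewicz ¬ gives 1 − 0.7 = 0.3
(r /\ ~(r -> q)) = min(0.6, 0.3) = 0.3
((r /\ ~(r -> q)) /\ p) = min(0.3, 0.4) = 0.3
((r /\ ~(~s -> ~p)) \/ ((r /\ ~(r -> q)) /\ p)) = max(0, 0.3) = 0.3
~((r /\ ~(~s -> ~p)) \/ ((r /\ ~(r -> q)) /\ p)): Łukasiewicz ¬ gives 1 − 0.3 = 0.7
~p: Łukasiewicz ¬ gives 1 − 0.4 = 0.6
~q: Łukasiewicz ¬ gives 1 − 0.3 = 0.7
~p: Łukasiewicz ¬ gives 1 − 0.4 = 0.6
(~q /\ ~p) = min(0.7, 0.6) = 0.6
(~p /\ (~q /\ ~p)) = min(0.6, 0.6) = 0.6
(~((r /\ ~(~s -> ~p)) \/ ((r /\ ~(r -> q)) /\ p)) \/ (~p /\ (~q /\ ~p))) = max(0.7, 0.6) = 0.7

0.70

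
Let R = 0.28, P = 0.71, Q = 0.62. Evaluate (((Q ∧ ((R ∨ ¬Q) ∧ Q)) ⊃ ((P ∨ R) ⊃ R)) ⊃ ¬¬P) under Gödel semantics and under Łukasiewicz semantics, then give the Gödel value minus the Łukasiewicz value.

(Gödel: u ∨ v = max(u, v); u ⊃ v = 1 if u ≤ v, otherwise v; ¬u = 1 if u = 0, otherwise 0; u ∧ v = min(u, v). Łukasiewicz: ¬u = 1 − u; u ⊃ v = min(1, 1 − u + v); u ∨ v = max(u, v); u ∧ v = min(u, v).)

0.29

Gödel evaluation:
  ¬Q: Gödel ¬ of 0.62 = 0 (operand ≠ 0)
  (R ∨ ¬Q) = max(0.28, 0) = 0.28
  ((R ∨ ¬Q) ∧ Q) = min(0.28, 0.62) = 0.28
  (Q ∧ ((R ∨ ¬Q) ∧ Q)) = min(0.62, 0.28) = 0.28
  (P ∨ R) = max(0.71, 0.28) = 0.71
  ((P ∨ R) ⊃ R): 0.71 > 0.28, so result = 0.28
  ((Q ∧ ((R ∨ ¬Q) ∧ Q)) ⊃ ((P ∨ R) ⊃ R)): 0.28 ≤ 0.28, so result = 1
  ¬P: Gödel ¬ of 0.71 = 0 (operand ≠ 0)
  ¬¬P: Gödel ¬ of 0 = 1 (operand is 0)
  (((Q ∧ ((R ∨ ¬Q) ∧ Q)) ⊃ ((P ∨ R) ⊃ R)) ⊃ ¬¬P): 1 ≤ 1, so result = 1
  Gödel value = 1
Łukasiewicz evaluation:
  ¬Q: Łukasiewicz ¬ gives 1 − 0.62 = 0.38
  (R ∨ ¬Q) = max(0.28, 0.38) = 0.38
  ((R ∨ ¬Q) ∧ Q) = min(0.38, 0.62) = 0.38
  (Q ∧ ((R ∨ ¬Q) ∧ Q)) = min(0.62, 0.38) = 0.38
  (P ∨ R) = max(0.71, 0.28) = 0.71
  ((P ∨ R) ⊃ R): min(1, 1 − 0.71 + 0.28) = 0.57
  ((Q ∧ ((R ∨ ¬Q) ∧ Q)) ⊃ ((P ∨ R) ⊃ R)): min(1, 1 − 0.38 + 0.57) = 1
  ¬P: Łukasiewicz ¬ gives 1 − 0.71 = 0.29
  ¬¬P: Łukasiewicz ¬ gives 1 − 0.29 = 0.71
  (((Q ∧ ((R ∨ ¬Q) ∧ Q)) ⊃ ((P ∨ R) ⊃ R)) ⊃ ¬¬P): min(1, 1 − 1 + 0.71) = 0.71
  Łukasiewicz value = 0.71
Difference: 1 − 0.71 = 0.29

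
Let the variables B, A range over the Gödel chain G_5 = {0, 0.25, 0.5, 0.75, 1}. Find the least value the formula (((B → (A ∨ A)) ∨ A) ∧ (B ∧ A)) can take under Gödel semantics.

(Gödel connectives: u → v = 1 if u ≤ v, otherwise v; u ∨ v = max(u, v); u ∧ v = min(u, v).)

The minimum is attained at B = 0, A = 0:
  (A ∨ A) = max(0, 0) = 0
  (B → (A ∨ A)): 0 ≤ 0, so result = 1
  ((B → (A ∨ A)) ∨ A) = max(1, 0) = 1
  (B ∧ A) = min(0, 0) = 0
  (((B → (A ∨ A)) ∨ A) ∧ (B ∧ A)) = min(1, 0) = 0
Checking all 25 assignments confirms none give a value below 0.00.

0.00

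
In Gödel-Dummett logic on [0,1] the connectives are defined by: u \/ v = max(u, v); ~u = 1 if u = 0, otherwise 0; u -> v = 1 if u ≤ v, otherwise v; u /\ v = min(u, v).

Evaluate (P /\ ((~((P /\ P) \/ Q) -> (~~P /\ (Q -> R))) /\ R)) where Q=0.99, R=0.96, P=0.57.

0.57

(P /\ P) = min(0.57, 0.57) = 0.57
((P /\ P) \/ Q) = max(0.57, 0.99) = 0.99
~((P /\ P) \/ Q): Gödel ¬ of 0.99 = 0 (operand ≠ 0)
~P: Gödel ¬ of 0.57 = 0 (operand ≠ 0)
~~P: Gödel ¬ of 0 = 1 (operand is 0)
(Q -> R): 0.99 > 0.96, so result = 0.96
(~~P /\ (Q -> R)) = min(1, 0.96) = 0.96
(~((P /\ P) \/ Q) -> (~~P /\ (Q -> R))): 0 ≤ 0.96, so result = 1
((~((P /\ P) \/ Q) -> (~~P /\ (Q -> R))) /\ R) = min(1, 0.96) = 0.96
(P /\ ((~((P /\ P) \/ Q) -> (~~P /\ (Q -> R))) /\ R)) = min(0.57, 0.96) = 0.57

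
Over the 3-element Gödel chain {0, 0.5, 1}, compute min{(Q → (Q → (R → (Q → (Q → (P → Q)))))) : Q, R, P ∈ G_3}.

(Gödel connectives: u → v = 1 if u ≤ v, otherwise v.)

Every assignment gives 1. For instance at Q = 0, R = 0, P = 0:
  (P → Q): 0 ≤ 0, so result = 1
  (Q → (P → Q)): 0 ≤ 1, so result = 1
  (Q → (Q → (P → Q))): 0 ≤ 1, so result = 1
  (R → (Q → (Q → (P → Q)))): 0 ≤ 1, so result = 1
  (Q → (R → (Q → (Q → (P → Q))))): 0 ≤ 1, so result = 1
  (Q → (Q → (R → (Q → (Q → (P → Q)))))): 0 ≤ 1, so result = 1
All 27 assignments give value 1 — the formula is a G_3-tautology.

1.00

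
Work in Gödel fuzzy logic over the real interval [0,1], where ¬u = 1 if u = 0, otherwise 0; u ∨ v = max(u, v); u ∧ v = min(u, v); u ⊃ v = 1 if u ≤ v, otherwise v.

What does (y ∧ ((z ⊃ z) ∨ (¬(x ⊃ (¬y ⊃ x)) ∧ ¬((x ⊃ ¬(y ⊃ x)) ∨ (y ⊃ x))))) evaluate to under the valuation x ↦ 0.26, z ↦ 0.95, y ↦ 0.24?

0.24

(z ⊃ z): 0.95 ≤ 0.95, so result = 1
¬y: Gödel ¬ of 0.24 = 0 (operand ≠ 0)
(¬y ⊃ x): 0 ≤ 0.26, so result = 1
(x ⊃ (¬y ⊃ x)): 0.26 ≤ 1, so result = 1
¬(x ⊃ (¬y ⊃ x)): Gödel ¬ of 1 = 0 (operand ≠ 0)
(y ⊃ x): 0.24 ≤ 0.26, so result = 1
¬(y ⊃ x): Gödel ¬ of 1 = 0 (operand ≠ 0)
(x ⊃ ¬(y ⊃ x)): 0.26 > 0, so result = 0
(y ⊃ x): 0.24 ≤ 0.26, so result = 1
((x ⊃ ¬(y ⊃ x)) ∨ (y ⊃ x)) = max(0, 1) = 1
¬((x ⊃ ¬(y ⊃ x)) ∨ (y ⊃ x)): Gödel ¬ of 1 = 0 (operand ≠ 0)
(¬(x ⊃ (¬y ⊃ x)) ∧ ¬((x ⊃ ¬(y ⊃ x)) ∨ (y ⊃ x))) = min(0, 0) = 0
((z ⊃ z) ∨ (¬(x ⊃ (¬y ⊃ x)) ∧ ¬((x ⊃ ¬(y ⊃ x)) ∨ (y ⊃ x)))) = max(1, 0) = 1
(y ∧ ((z ⊃ z) ∨ (¬(x ⊃ (¬y ⊃ x)) ∧ ¬((x ⊃ ¬(y ⊃ x)) ∨ (y ⊃ x))))) = min(0.24, 1) = 0.24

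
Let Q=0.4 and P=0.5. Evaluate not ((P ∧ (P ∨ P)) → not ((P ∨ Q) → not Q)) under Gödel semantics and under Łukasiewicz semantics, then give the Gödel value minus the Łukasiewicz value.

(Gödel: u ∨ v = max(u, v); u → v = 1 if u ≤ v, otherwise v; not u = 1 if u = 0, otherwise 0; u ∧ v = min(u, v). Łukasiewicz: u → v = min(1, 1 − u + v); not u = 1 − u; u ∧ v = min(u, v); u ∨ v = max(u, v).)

-0.50

Gödel evaluation:
  (P ∨ P) = max(0.5, 0.5) = 0.5
  (P ∧ (P ∨ P)) = min(0.5, 0.5) = 0.5
  (P ∨ Q) = max(0.5, 0.4) = 0.5
  not Q: Gödel ¬ of 0.4 = 0 (operand ≠ 0)
  ((P ∨ Q) → not Q): 0.5 > 0, so result = 0
  not ((P ∨ Q) → not Q): Gödel ¬ of 0 = 1 (operand is 0)
  ((P ∧ (P ∨ P)) → not ((P ∨ Q) → not Q)): 0.5 ≤ 1, so result = 1
  not ((P ∧ (P ∨ P)) → not ((P ∨ Q) → not Q)): Gödel ¬ of 1 = 0 (operand ≠ 0)
  Gödel value = 0
Łukasiewicz evaluation:
  (P ∨ P) = max(0.5, 0.5) = 0.5
  (P ∧ (P ∨ P)) = min(0.5, 0.5) = 0.5
  (P ∨ Q) = max(0.5, 0.4) = 0.5
  not Q: Łukasiewicz ¬ gives 1 − 0.4 = 0.6
  ((P ∨ Q) → not Q): min(1, 1 − 0.5 + 0.6) = 1
  not ((P ∨ Q) → not Q): Łukasiewicz ¬ gives 1 − 1 = 0
  ((P ∧ (P ∨ P)) → not ((P ∨ Q) → not Q)): min(1, 1 − 0.5 + 0) = 0.5
  not ((P ∧ (P ∨ P)) → not ((P ∨ Q) → not Q)): Łukasiewicz ¬ gives 1 − 0.5 = 0.5
  Łukasiewicz value = 0.5
Difference: 0 − 0.5 = -0.50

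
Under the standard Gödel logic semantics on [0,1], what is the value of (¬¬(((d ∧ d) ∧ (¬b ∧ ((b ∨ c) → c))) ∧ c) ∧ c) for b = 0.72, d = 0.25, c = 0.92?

(d ∧ d) = min(0.25, 0.25) = 0.25
¬b: Gödel ¬ of 0.72 = 0 (operand ≠ 0)
(b ∨ c) = max(0.72, 0.92) = 0.92
((b ∨ c) → c): 0.92 ≤ 0.92, so result = 1
(¬b ∧ ((b ∨ c) → c)) = min(0, 1) = 0
((d ∧ d) ∧ (¬b ∧ ((b ∨ c) → c))) = min(0.25, 0) = 0
(((d ∧ d) ∧ (¬b ∧ ((b ∨ c) → c))) ∧ c) = min(0, 0.92) = 0
¬(((d ∧ d) ∧ (¬b ∧ ((b ∨ c) → c))) ∧ c): Gödel ¬ of 0 = 1 (operand is 0)
¬¬(((d ∧ d) ∧ (¬b ∧ ((b ∨ c) → c))) ∧ c): Gödel ¬ of 1 = 0 (operand ≠ 0)
(¬¬(((d ∧ d) ∧ (¬b ∧ ((b ∨ c) → c))) ∧ c) ∧ c) = min(0, 0.92) = 0

0.00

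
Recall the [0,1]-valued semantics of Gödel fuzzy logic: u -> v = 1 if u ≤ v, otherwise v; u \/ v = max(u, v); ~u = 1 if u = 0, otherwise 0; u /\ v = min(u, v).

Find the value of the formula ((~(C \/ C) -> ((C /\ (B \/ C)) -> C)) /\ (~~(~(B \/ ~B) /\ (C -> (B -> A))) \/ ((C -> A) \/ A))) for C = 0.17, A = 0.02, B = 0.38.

0.02

(C \/ C) = max(0.17, 0.17) = 0.17
~(C \/ C): Gödel ¬ of 0.17 = 0 (operand ≠ 0)
(B \/ C) = max(0.38, 0.17) = 0.38
(C /\ (B \/ C)) = min(0.17, 0.38) = 0.17
((C /\ (B \/ C)) -> C): 0.17 ≤ 0.17, so result = 1
(~(C \/ C) -> ((C /\ (B \/ C)) -> C)): 0 ≤ 1, so result = 1
~B: Gödel ¬ of 0.38 = 0 (operand ≠ 0)
(B \/ ~B) = max(0.38, 0) = 0.38
~(B \/ ~B): Gödel ¬ of 0.38 = 0 (operand ≠ 0)
(B -> A): 0.38 > 0.02, so result = 0.02
(C -> (B -> A)): 0.17 > 0.02, so result = 0.02
(~(B \/ ~B) /\ (C -> (B -> A))) = min(0, 0.02) = 0
~(~(B \/ ~B) /\ (C -> (B -> A))): Gödel ¬ of 0 = 1 (operand is 0)
~~(~(B \/ ~B) /\ (C -> (B -> A))): Gödel ¬ of 1 = 0 (operand ≠ 0)
(C -> A): 0.17 > 0.02, so result = 0.02
((C -> A) \/ A) = max(0.02, 0.02) = 0.02
(~~(~(B \/ ~B) /\ (C -> (B -> A))) \/ ((C -> A) \/ A)) = max(0, 0.02) = 0.02
((~(C \/ C) -> ((C /\ (B \/ C)) -> C)) /\ (~~(~(B \/ ~B) /\ (C -> (B -> A))) \/ ((C -> A) \/ A))) = min(1, 0.02) = 0.02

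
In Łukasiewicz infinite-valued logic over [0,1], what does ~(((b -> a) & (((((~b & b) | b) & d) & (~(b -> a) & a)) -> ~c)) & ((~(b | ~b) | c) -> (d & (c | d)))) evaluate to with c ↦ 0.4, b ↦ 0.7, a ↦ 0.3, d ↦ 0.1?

0.40

(b -> a): min(1, 1 − 0.7 + 0.3) = 0.6
~b: Łukasiewicz ¬ gives 1 − 0.7 = 0.3
(~b & b) = min(0.3, 0.7) = 0.3
((~b & b) | b) = max(0.3, 0.7) = 0.7
(((~b & b) | b) & d) = min(0.7, 0.1) = 0.1
(b -> a): min(1, 1 − 0.7 + 0.3) = 0.6
~(b -> a): Łukasiewicz ¬ gives 1 − 0.6 = 0.4
(~(b -> a) & a) = min(0.4, 0.3) = 0.3
((((~b & b) | b) & d) & (~(b -> a) & a)) = min(0.1, 0.3) = 0.1
~c: Łukasiewicz ¬ gives 1 − 0.4 = 0.6
(((((~b & b) | b) & d) & (~(b -> a) & a)) -> ~c): min(1, 1 − 0.1 + 0.6) = 1
((b -> a) & (((((~b & b) | b) & d) & (~(b -> a) & a)) -> ~c)) = min(0.6, 1) = 0.6
~b: Łukasiewicz ¬ gives 1 − 0.7 = 0.3
(b | ~b) = max(0.7, 0.3) = 0.7
~(b | ~b): Łukasiewicz ¬ gives 1 − 0.7 = 0.3
(~(b | ~b) | c) = max(0.3, 0.4) = 0.4
(c | d) = max(0.4, 0.1) = 0.4
(d & (c | d)) = min(0.1, 0.4) = 0.1
((~(b | ~b) | c) -> (d & (c | d))): min(1, 1 − 0.4 + 0.1) = 0.7
(((b -> a) & (((((~b & b) | b) & d) & (~(b -> a) & a)) -> ~c)) & ((~(b | ~b) | c) -> (d & (c | d)))) = min(0.6, 0.7) = 0.6
~(((b -> a) & (((((~b & b) | b) & d) & (~(b -> a) & a)) -> ~c)) & ((~(b | ~b) | c) -> (d & (c | d)))): Łukasiewicz ¬ gives 1 − 0.6 = 0.4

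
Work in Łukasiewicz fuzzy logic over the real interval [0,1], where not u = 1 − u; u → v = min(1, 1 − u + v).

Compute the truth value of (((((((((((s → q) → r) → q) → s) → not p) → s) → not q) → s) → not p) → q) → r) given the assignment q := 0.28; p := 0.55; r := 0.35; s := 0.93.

(s → q): min(1, 1 − 0.93 + 0.28) = 0.35
((s → q) → r): min(1, 1 − 0.35 + 0.35) = 1
(((s → q) → r) → q): min(1, 1 − 1 + 0.28) = 0.28
((((s → q) → r) → q) → s): min(1, 1 − 0.28 + 0.93) = 1
not p: Łukasiewicz ¬ gives 1 − 0.55 = 0.45
(((((s → q) → r) → q) → s) → not p): min(1, 1 − 1 + 0.45) = 0.45
((((((s → q) → r) → q) → s) → not p) → s): min(1, 1 − 0.45 + 0.93) = 1
not q: Łukasiewicz ¬ gives 1 − 0.28 = 0.72
(((((((s → q) → r) → q) → s) → not p) → s) → not q): min(1, 1 − 1 + 0.72) = 0.72
((((((((s → q) → r) → q) → s) → not p) → s) → not q) → s): min(1, 1 − 0.72 + 0.93) = 1
not p: Łukasiewicz ¬ gives 1 − 0.55 = 0.45
(((((((((s → q) → r) → q) → s) → not p) → s) → not q) → s) → not p): min(1, 1 − 1 + 0.45) = 0.45
((((((((((s → q) → r) → q) → s) → not p) → s) → not q) → s) → not p) → q): min(1, 1 − 0.45 + 0.28) = 0.83
(((((((((((s → q) → r) → q) → s) → not p) → s) → not q) → s) → not p) → q) → r): min(1, 1 − 0.83 + 0.35) = 0.52

0.52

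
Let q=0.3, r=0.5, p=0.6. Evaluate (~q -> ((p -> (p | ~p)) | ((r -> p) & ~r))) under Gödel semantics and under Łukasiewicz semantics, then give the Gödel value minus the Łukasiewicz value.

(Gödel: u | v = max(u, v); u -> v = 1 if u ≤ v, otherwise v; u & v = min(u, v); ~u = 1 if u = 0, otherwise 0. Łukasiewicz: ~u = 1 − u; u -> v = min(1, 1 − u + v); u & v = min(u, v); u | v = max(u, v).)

0.00

Gödel evaluation:
  ~q: Gödel ¬ of 0.3 = 0 (operand ≠ 0)
  ~p: Gödel ¬ of 0.6 = 0 (operand ≠ 0)
  (p | ~p) = max(0.6, 0) = 0.6
  (p -> (p | ~p)): 0.6 ≤ 0.6, so result = 1
  (r -> p): 0.5 ≤ 0.6, so result = 1
  ~r: Gödel ¬ of 0.5 = 0 (operand ≠ 0)
  ((r -> p) & ~r) = min(1, 0) = 0
  ((p -> (p | ~p)) | ((r -> p) & ~r)) = max(1, 0) = 1
  (~q -> ((p -> (p | ~p)) | ((r -> p) & ~r))): 0 ≤ 1, so result = 1
  Gödel value = 1
Łukasiewicz evaluation:
  ~q: Łukasiewicz ¬ gives 1 − 0.3 = 0.7
  ~p: Łukasiewicz ¬ gives 1 − 0.6 = 0.4
  (p | ~p) = max(0.6, 0.4) = 0.6
  (p -> (p | ~p)): min(1, 1 − 0.6 + 0.6) = 1
  (r -> p): min(1, 1 − 0.5 + 0.6) = 1
  ~r: Łukasiewicz ¬ gives 1 − 0.5 = 0.5
  ((r -> p) & ~r) = min(1, 0.5) = 0.5
  ((p -> (p | ~p)) | ((r -> p) & ~r)) = max(1, 0.5) = 1
  (~q -> ((p -> (p | ~p)) | ((r -> p) & ~r))): min(1, 1 − 0.7 + 1) = 1
  Łukasiewicz value = 1
Difference: 1 − 1 = 0.00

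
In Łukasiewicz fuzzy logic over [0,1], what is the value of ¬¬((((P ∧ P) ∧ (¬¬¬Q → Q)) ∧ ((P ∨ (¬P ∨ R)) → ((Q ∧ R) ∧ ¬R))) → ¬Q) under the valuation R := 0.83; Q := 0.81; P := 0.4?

0.85

(P ∧ P) = min(0.4, 0.4) = 0.4
¬Q: Łukasiewicz ¬ gives 1 − 0.81 = 0.19
¬¬Q: Łukasiewicz ¬ gives 1 − 0.19 = 0.81
¬¬¬Q: Łukasiewicz ¬ gives 1 − 0.81 = 0.19
(¬¬¬Q → Q): min(1, 1 − 0.19 + 0.81) = 1
((P ∧ P) ∧ (¬¬¬Q → Q)) = min(0.4, 1) = 0.4
¬P: Łukasiewicz ¬ gives 1 − 0.4 = 0.6
(¬P ∨ R) = max(0.6, 0.83) = 0.83
(P ∨ (¬P ∨ R)) = max(0.4, 0.83) = 0.83
(Q ∧ R) = min(0.81, 0.83) = 0.81
¬R: Łukasiewicz ¬ gives 1 − 0.83 = 0.17
((Q ∧ R) ∧ ¬R) = min(0.81, 0.17) = 0.17
((P ∨ (¬P ∨ R)) → ((Q ∧ R) ∧ ¬R)): min(1, 1 − 0.83 + 0.17) = 0.34
(((P ∧ P) ∧ (¬¬¬Q → Q)) ∧ ((P ∨ (¬P ∨ R)) → ((Q ∧ R) ∧ ¬R))) = min(0.4, 0.34) = 0.34
¬Q: Łukasiewicz ¬ gives 1 − 0.81 = 0.19
((((P ∧ P) ∧ (¬¬¬Q → Q)) ∧ ((P ∨ (¬P ∨ R)) → ((Q ∧ R) ∧ ¬R))) → ¬Q): min(1, 1 − 0.34 + 0.19) = 0.85
¬((((P ∧ P) ∧ (¬¬¬Q → Q)) ∧ ((P ∨ (¬P ∨ R)) → ((Q ∧ R) ∧ ¬R))) → ¬Q): Łukasiewicz ¬ gives 1 − 0.85 = 0.15
¬¬((((P ∧ P) ∧ (¬¬¬Q → Q)) ∧ ((P ∨ (¬P ∨ R)) → ((Q ∧ R) ∧ ¬R))) → ¬Q): Łukasiewicz ¬ gives 1 − 0.15 = 0.85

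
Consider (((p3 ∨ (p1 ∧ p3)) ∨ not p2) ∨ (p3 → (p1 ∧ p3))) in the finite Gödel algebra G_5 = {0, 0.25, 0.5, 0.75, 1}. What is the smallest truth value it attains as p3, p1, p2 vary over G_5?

0.25

The minimum is attained at p3 = 0.25, p1 = 0, p2 = 0.25:
  (p1 ∧ p3) = min(0, 0.25) = 0
  (p3 ∨ (p1 ∧ p3)) = max(0.25, 0) = 0.25
  not p2: Gödel ¬ of 0.25 = 0 (operand ≠ 0)
  ((p3 ∨ (p1 ∧ p3)) ∨ not p2) = max(0.25, 0) = 0.25
  (p1 ∧ p3) = min(0, 0.25) = 0
  (p3 → (p1 ∧ p3)): 0.25 > 0, so result = 0
  (((p3 ∨ (p1 ∧ p3)) ∨ not p2) ∨ (p3 → (p1 ∧ p3))) = max(0.25, 0) = 0.25
Checking all 125 assignments confirms none give a value below 0.25.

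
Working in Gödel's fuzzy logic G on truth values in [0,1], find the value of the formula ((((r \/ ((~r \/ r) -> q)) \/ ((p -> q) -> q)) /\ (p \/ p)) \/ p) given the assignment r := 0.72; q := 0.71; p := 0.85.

0.85

~r: Gödel ¬ of 0.72 = 0 (operand ≠ 0)
(~r \/ r) = max(0, 0.72) = 0.72
((~r \/ r) -> q): 0.72 > 0.71, so result = 0.71
(r \/ ((~r \/ r) -> q)) = max(0.72, 0.71) = 0.72
(p -> q): 0.85 > 0.71, so result = 0.71
((p -> q) -> q): 0.71 ≤ 0.71, so result = 1
((r \/ ((~r \/ r) -> q)) \/ ((p -> q) -> q)) = max(0.72, 1) = 1
(p \/ p) = max(0.85, 0.85) = 0.85
(((r \/ ((~r \/ r) -> q)) \/ ((p -> q) -> q)) /\ (p \/ p)) = min(1, 0.85) = 0.85
((((r \/ ((~r \/ r) -> q)) \/ ((p -> q) -> q)) /\ (p \/ p)) \/ p) = max(0.85, 0.85) = 0.85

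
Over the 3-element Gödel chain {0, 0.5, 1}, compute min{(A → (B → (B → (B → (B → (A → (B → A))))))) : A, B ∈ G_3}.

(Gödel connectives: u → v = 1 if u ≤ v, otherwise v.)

Every assignment gives 1. For instance at A = 0, B = 0:
  (B → A): 0 ≤ 0, so result = 1
  (A → (B → A)): 0 ≤ 1, so result = 1
  (B → (A → (B → A))): 0 ≤ 1, so result = 1
  (B → (B → (A → (B → A)))): 0 ≤ 1, so result = 1
  (B → (B → (B → (A → (B → A))))): 0 ≤ 1, so result = 1
  (B → (B → (B → (B → (A → (B → A)))))): 0 ≤ 1, so result = 1
  (A → (B → (B → (B → (B → (A → (B → A))))))): 0 ≤ 1, so result = 1
All 9 assignments give value 1 — the formula is a G_3-tautology.

1.00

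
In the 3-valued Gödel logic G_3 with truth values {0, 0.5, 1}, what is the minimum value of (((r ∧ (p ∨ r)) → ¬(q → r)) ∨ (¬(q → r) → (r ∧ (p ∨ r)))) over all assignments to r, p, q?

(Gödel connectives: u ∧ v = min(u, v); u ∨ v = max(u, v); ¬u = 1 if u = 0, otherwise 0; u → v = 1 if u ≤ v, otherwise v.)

Every assignment gives 1. For instance at r = 0, p = 0, q = 0:
  (p ∨ r) = max(0, 0) = 0
  (r ∧ (p ∨ r)) = min(0, 0) = 0
  (q → r): 0 ≤ 0, so result = 1
  ¬(q → r): Gödel ¬ of 1 = 0 (operand ≠ 0)
  ((r ∧ (p ∨ r)) → ¬(q → r)): 0 ≤ 0, so result = 1
  (q → r): 0 ≤ 0, so result = 1
  ¬(q → r): Gödel ¬ of 1 = 0 (operand ≠ 0)
  (p ∨ r) = max(0, 0) = 0
  (r ∧ (p ∨ r)) = min(0, 0) = 0
  (¬(q → r) → (r ∧ (p ∨ r))): 0 ≤ 0, so result = 1
  (((r ∧ (p ∨ r)) → ¬(q → r)) ∨ (¬(q → r) → (r ∧ (p ∨ r)))) = max(1, 1) = 1
All 27 assignments give value 1 — the formula is a G_3-tautology.

1.00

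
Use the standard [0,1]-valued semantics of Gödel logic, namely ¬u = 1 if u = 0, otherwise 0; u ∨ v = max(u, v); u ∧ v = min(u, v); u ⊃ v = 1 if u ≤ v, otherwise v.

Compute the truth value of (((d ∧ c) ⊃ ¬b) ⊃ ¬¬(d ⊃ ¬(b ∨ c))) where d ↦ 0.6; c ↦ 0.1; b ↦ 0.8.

(d ∧ c) = min(0.6, 0.1) = 0.1
¬b: Gödel ¬ of 0.8 = 0 (operand ≠ 0)
((d ∧ c) ⊃ ¬b): 0.1 > 0, so result = 0
(b ∨ c) = max(0.8, 0.1) = 0.8
¬(b ∨ c): Gödel ¬ of 0.8 = 0 (operand ≠ 0)
(d ⊃ ¬(b ∨ c)): 0.6 > 0, so result = 0
¬(d ⊃ ¬(b ∨ c)): Gödel ¬ of 0 = 1 (operand is 0)
¬¬(d ⊃ ¬(b ∨ c)): Gödel ¬ of 1 = 0 (operand ≠ 0)
(((d ∧ c) ⊃ ¬b) ⊃ ¬¬(d ⊃ ¬(b ∨ c))): 0 ≤ 0, so result = 1

1.00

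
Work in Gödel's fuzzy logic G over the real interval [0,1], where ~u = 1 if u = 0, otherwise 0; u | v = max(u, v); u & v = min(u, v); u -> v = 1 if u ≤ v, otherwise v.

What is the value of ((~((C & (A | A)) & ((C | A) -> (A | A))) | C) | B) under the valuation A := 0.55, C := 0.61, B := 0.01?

0.61

(A | A) = max(0.55, 0.55) = 0.55
(C & (A | A)) = min(0.61, 0.55) = 0.55
(C | A) = max(0.61, 0.55) = 0.61
(A | A) = max(0.55, 0.55) = 0.55
((C | A) -> (A | A)): 0.61 > 0.55, so result = 0.55
((C & (A | A)) & ((C | A) -> (A | A))) = min(0.55, 0.55) = 0.55
~((C & (A | A)) & ((C | A) -> (A | A))): Gödel ¬ of 0.55 = 0 (operand ≠ 0)
(~((C & (A | A)) & ((C | A) -> (A | A))) | C) = max(0, 0.61) = 0.61
((~((C & (A | A)) & ((C | A) -> (A | A))) | C) | B) = max(0.61, 0.01) = 0.61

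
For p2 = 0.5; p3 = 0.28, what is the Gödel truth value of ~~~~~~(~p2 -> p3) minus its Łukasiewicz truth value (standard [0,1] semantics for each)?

Gödel evaluation:
  ~p2: Gödel ¬ of 0.5 = 0 (operand ≠ 0)
  (~p2 -> p3): 0 ≤ 0.28, so result = 1
  ~(~p2 -> p3): Gödel ¬ of 1 = 0 (operand ≠ 0)
  ~~(~p2 -> p3): Gödel ¬ of 0 = 1 (operand is 0)
  ~~~(~p2 -> p3): Gödel ¬ of 1 = 0 (operand ≠ 0)
  ~~~~(~p2 -> p3): Gödel ¬ of 0 = 1 (operand is 0)
  ~~~~~(~p2 -> p3): Gödel ¬ of 1 = 0 (operand ≠ 0)
  ~~~~~~(~p2 -> p3): Gödel ¬ of 0 = 1 (operand is 0)
  Gödel value = 1
Łukasiewicz evaluation:
  ~p2: Łukasiewicz ¬ gives 1 − 0.5 = 0.5
  (~p2 -> p3): min(1, 1 − 0.5 + 0.28) = 0.78
  ~(~p2 -> p3): Łukasiewicz ¬ gives 1 − 0.78 = 0.22
  ~~(~p2 -> p3): Łukasiewicz ¬ gives 1 − 0.22 = 0.78
  ~~~(~p2 -> p3): Łukasiewicz ¬ gives 1 − 0.78 = 0.22
  ~~~~(~p2 -> p3): Łukasiewicz ¬ gives 1 − 0.22 = 0.78
  ~~~~~(~p2 -> p3): Łukasiewicz ¬ gives 1 − 0.78 = 0.22
  ~~~~~~(~p2 -> p3): Łukasiewicz ¬ gives 1 − 0.22 = 0.78
  Łukasiewicz value = 0.78
Difference: 1 − 0.78 = 0.22

0.22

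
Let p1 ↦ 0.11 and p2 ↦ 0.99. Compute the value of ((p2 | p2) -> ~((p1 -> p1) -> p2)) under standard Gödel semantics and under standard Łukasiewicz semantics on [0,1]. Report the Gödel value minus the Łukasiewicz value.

-0.02

Gödel evaluation:
  (p2 | p2) = max(0.99, 0.99) = 0.99
  (p1 -> p1): 0.11 ≤ 0.11, so result = 1
  ((p1 -> p1) -> p2): 1 > 0.99, so result = 0.99
  ~((p1 -> p1) -> p2): Gödel ¬ of 0.99 = 0 (operand ≠ 0)
  ((p2 | p2) -> ~((p1 -> p1) -> p2)): 0.99 > 0, so result = 0
  Gödel value = 0
Łukasiewicz evaluation:
  (p2 | p2) = max(0.99, 0.99) = 0.99
  (p1 -> p1): min(1, 1 − 0.11 + 0.11) = 1
  ((p1 -> p1) -> p2): min(1, 1 − 1 + 0.99) = 0.99
  ~((p1 -> p1) -> p2): Łukasiewicz ¬ gives 1 − 0.99 = 0.01
  ((p2 | p2) -> ~((p1 -> p1) -> p2)): min(1, 1 − 0.99 + 0.01) = 0.02
  Łukasiewicz value = 0.02
Difference: 0 − 0.02 = -0.02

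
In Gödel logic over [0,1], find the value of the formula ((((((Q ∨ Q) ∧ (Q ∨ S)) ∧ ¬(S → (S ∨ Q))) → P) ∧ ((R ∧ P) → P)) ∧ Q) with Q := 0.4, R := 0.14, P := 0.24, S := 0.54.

0.40

(Q ∨ Q) = max(0.4, 0.4) = 0.4
(Q ∨ S) = max(0.4, 0.54) = 0.54
((Q ∨ Q) ∧ (Q ∨ S)) = min(0.4, 0.54) = 0.4
(S ∨ Q) = max(0.54, 0.4) = 0.54
(S → (S ∨ Q)): 0.54 ≤ 0.54, so result = 1
¬(S → (S ∨ Q)): Gödel ¬ of 1 = 0 (operand ≠ 0)
(((Q ∨ Q) ∧ (Q ∨ S)) ∧ ¬(S → (S ∨ Q))) = min(0.4, 0) = 0
((((Q ∨ Q) ∧ (Q ∨ S)) ∧ ¬(S → (S ∨ Q))) → P): 0 ≤ 0.24, so result = 1
(R ∧ P) = min(0.14, 0.24) = 0.14
((R ∧ P) → P): 0.14 ≤ 0.24, so result = 1
(((((Q ∨ Q) ∧ (Q ∨ S)) ∧ ¬(S → (S ∨ Q))) → P) ∧ ((R ∧ P) → P)) = min(1, 1) = 1
((((((Q ∨ Q) ∧ (Q ∨ S)) ∧ ¬(S → (S ∨ Q))) → P) ∧ ((R ∧ P) → P)) ∧ Q) = min(1, 0.4) = 0.4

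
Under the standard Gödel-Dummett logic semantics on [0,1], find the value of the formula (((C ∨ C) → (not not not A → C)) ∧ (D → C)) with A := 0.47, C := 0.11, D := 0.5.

0.11

(C ∨ C) = max(0.11, 0.11) = 0.11
not A: Gödel ¬ of 0.47 = 0 (operand ≠ 0)
not not A: Gödel ¬ of 0 = 1 (operand is 0)
not not not A: Gödel ¬ of 1 = 0 (operand ≠ 0)
(not not not A → C): 0 ≤ 0.11, so result = 1
((C ∨ C) → (not not not A → C)): 0.11 ≤ 1, so result = 1
(D → C): 0.5 > 0.11, so result = 0.11
(((C ∨ C) → (not not not A → C)) ∧ (D → C)) = min(1, 0.11) = 0.11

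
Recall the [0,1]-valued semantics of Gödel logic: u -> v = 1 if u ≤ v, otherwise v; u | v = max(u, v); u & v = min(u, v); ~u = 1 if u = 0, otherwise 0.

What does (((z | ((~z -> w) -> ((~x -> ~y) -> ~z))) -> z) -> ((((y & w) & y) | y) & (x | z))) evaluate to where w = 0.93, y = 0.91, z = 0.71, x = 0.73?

0.73

~z: Gödel ¬ of 0.71 = 0 (operand ≠ 0)
(~z -> w): 0 ≤ 0.93, so result = 1
~x: Gödel ¬ of 0.73 = 0 (operand ≠ 0)
~y: Gödel ¬ of 0.91 = 0 (operand ≠ 0)
(~x -> ~y): 0 ≤ 0, so result = 1
~z: Gödel ¬ of 0.71 = 0 (operand ≠ 0)
((~x -> ~y) -> ~z): 1 > 0, so result = 0
((~z -> w) -> ((~x -> ~y) -> ~z)): 1 > 0, so result = 0
(z | ((~z -> w) -> ((~x -> ~y) -> ~z))) = max(0.71, 0) = 0.71
((z | ((~z -> w) -> ((~x -> ~y) -> ~z))) -> z): 0.71 ≤ 0.71, so result = 1
(y & w) = min(0.91, 0.93) = 0.91
((y & w) & y) = min(0.91, 0.91) = 0.91
(((y & w) & y) | y) = max(0.91, 0.91) = 0.91
(x | z) = max(0.73, 0.71) = 0.73
((((y & w) & y) | y) & (x | z)) = min(0.91, 0.73) = 0.73
(((z | ((~z -> w) -> ((~x -> ~y) -> ~z))) -> z) -> ((((y & w) & y) | y) & (x | z))): 1 > 0.73, so result = 0.73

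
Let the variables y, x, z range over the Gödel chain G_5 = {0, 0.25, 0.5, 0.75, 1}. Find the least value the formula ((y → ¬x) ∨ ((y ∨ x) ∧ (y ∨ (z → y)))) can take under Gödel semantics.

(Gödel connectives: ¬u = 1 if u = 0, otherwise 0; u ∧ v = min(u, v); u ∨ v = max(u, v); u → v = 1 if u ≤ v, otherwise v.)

The minimum is attained at y = 0.25, x = 0.25, z = 0:
  ¬x: Gödel ¬ of 0.25 = 0 (operand ≠ 0)
  (y → ¬x): 0.25 > 0, so result = 0
  (y ∨ x) = max(0.25, 0.25) = 0.25
  (z → y): 0 ≤ 0.25, so result = 1
  (y ∨ (z → y)) = max(0.25, 1) = 1
  ((y ∨ x) ∧ (y ∨ (z → y))) = min(0.25, 1) = 0.25
  ((y → ¬x) ∨ ((y ∨ x) ∧ (y ∨ (z → y)))) = max(0, 0.25) = 0.25
Checking all 125 assignments confirms none give a value below 0.25.

0.25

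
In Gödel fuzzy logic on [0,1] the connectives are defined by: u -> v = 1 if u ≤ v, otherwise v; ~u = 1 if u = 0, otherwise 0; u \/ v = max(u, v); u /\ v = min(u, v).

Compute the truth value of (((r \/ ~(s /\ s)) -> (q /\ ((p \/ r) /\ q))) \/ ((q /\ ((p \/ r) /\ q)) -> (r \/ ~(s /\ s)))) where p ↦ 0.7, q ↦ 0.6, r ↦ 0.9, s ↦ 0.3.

(s /\ s) = min(0.3, 0.3) = 0.3
~(s /\ s): Gödel ¬ of 0.3 = 0 (operand ≠ 0)
(r \/ ~(s /\ s)) = max(0.9, 0) = 0.9
(p \/ r) = max(0.7, 0.9) = 0.9
((p \/ r) /\ q) = min(0.9, 0.6) = 0.6
(q /\ ((p \/ r) /\ q)) = min(0.6, 0.6) = 0.6
((r \/ ~(s /\ s)) -> (q /\ ((p \/ r) /\ q))): 0.9 > 0.6, so result = 0.6
(p \/ r) = max(0.7, 0.9) = 0.9
((p \/ r) /\ q) = min(0.9, 0.6) = 0.6
(q /\ ((p \/ r) /\ q)) = min(0.6, 0.6) = 0.6
(s /\ s) = min(0.3, 0.3) = 0.3
~(s /\ s): Gödel ¬ of 0.3 = 0 (operand ≠ 0)
(r \/ ~(s /\ s)) = max(0.9, 0) = 0.9
((q /\ ((p \/ r) /\ q)) -> (r \/ ~(s /\ s))): 0.6 ≤ 0.9, so result = 1
(((r \/ ~(s /\ s)) -> (q /\ ((p \/ r) /\ q))) \/ ((q /\ ((p \/ r) /\ q)) -> (r \/ ~(s /\ s)))) = max(0.6, 1) = 1

1.00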